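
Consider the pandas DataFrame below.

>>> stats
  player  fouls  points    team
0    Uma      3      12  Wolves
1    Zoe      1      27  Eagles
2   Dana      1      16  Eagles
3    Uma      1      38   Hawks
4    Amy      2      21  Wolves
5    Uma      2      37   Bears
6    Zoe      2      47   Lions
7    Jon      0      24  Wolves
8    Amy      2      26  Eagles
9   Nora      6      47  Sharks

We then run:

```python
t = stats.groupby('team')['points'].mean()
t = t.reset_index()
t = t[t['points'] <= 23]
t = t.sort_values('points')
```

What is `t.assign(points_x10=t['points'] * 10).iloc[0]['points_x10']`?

group by team, mean of points:
team
Bears     37.0
Eagles    23.0
Hawks     38.0
Lions     47.0
Sharks    47.0
Wolves    19.0
Name: points, dtype: float64
reset_index():
     team  points
0   Bears    37.0
1  Eagles    23.0
2   Hawks    38.0
3   Lions    47.0
4  Sharks    47.0
5  Wolves    19.0
filter rows where points <= 23:
     team  points
1  Eagles    23.0
5  Wolves    19.0
sort by points:
     team  points
5  Wolves    19.0
1  Eagles    23.0
add column points_x10 = t['points'] * 10:
     team  points  points_x10
5  Wolves    19.0       190.0
1  Eagles    23.0       230.0
Then the value at position 0, column 'points_x10': 190.0

190.0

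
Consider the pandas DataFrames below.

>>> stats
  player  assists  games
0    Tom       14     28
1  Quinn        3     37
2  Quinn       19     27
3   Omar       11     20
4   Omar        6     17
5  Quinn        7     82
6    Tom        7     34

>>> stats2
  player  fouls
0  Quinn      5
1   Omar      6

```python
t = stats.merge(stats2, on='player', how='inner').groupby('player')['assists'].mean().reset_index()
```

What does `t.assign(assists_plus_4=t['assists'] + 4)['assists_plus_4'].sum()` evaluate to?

merge on 'player' (how='inner') → 5 rows:
  player  assists  games  fouls
0  Quinn        3     37      5
1  Quinn       19     27      5
2   Omar       11     20      6
3   Omar        6     17      6
4  Quinn        7     82      5
group by player, mean of assists:
player
Omar     8.500000
Quinn    9.666667
Name: assists, dtype: float64
reset_index():
  player   assists
0   Omar  8.500000
1  Quinn  9.666667
add column assists_plus_4 = t['assists'] + 4:
  player   assists  assists_plus_4
0   Omar  8.500000       12.500000
1  Quinn  9.666667       13.666667
Then the sum of column 'assists_plus_4': 26.1666666667

26.1666666667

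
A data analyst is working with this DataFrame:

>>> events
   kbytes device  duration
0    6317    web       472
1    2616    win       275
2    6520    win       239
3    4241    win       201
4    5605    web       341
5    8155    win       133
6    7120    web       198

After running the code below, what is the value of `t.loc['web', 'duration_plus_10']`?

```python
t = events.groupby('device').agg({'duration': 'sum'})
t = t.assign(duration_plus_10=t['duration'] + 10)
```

1021

group by device, sum of duration:
        duration
device          
web         1011
win          848
add column duration_plus_10 = t['duration'] + 10:
        duration  duration_plus_10
device                            
web         1011              1021
win          848               858
So loc['web', 'duration_plus_10'] = 1021.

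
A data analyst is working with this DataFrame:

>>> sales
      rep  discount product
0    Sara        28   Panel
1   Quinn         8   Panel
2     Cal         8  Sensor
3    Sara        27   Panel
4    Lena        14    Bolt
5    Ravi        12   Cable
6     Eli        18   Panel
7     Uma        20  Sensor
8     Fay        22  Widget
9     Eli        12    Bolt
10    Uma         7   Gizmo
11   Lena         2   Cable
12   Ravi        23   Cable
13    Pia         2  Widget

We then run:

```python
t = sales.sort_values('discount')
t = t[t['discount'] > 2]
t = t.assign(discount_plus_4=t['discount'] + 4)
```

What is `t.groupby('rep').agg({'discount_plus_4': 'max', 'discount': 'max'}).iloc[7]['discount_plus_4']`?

sort by discount:
      rep  discount product
11   Lena         2   Cable
13    Pia         2  Widget
10    Uma         7   Gizmo
1   Quinn         8   Panel
2     Cal         8  Sensor
5    Ravi        12   Cable
9     Eli        12    Bolt
4    Lena        14    Bolt
6     Eli        18   Panel
7     Uma        20  Sensor
8     Fay        22  Widget
12   Ravi        23   Cable
3    Sara        27   Panel
0    Sara        28   Panel
filter rows where discount > 2:
      rep  discount product
10    Uma         7   Gizmo
1   Quinn         8   Panel
2     Cal         8  Sensor
5    Ravi        12   Cable
9     Eli        12    Bolt
4    Lena        14    Bolt
6     Eli        18   Panel
7     Uma        20  Sensor
8     Fay        22  Widget
12   Ravi        23   Cable
3    Sara        27   Panel
0    Sara        28   Panel
add column discount_plus_4 = t['discount'] + 4:
      rep  discount product  discount_plus_4
10    Uma         7   Gizmo               11
1   Quinn         8   Panel               12
2     Cal         8  Sensor               12
5    Ravi        12   Cable               16
9     Eli        12    Bolt               16
4    Lena        14    Bolt               18
6     Eli        18   Panel               22
7     Uma        20  Sensor               24
8     Fay        22  Widget               26
12   Ravi        23   Cable               27
3    Sara        27   Panel               31
0    Sara        28   Panel               32
group by rep: max(discount_plus_4), max(discount):
       discount_plus_4  discount
rep                             
Cal                 12         8
Eli                 22        18
Fay                 26        22
Lena                18        14
Quinn               12         8
Ravi                27        23
Sara                32        28
Uma                 24        20
Reading off the value at position 7, column 'discount_plus_4', we get 24.

24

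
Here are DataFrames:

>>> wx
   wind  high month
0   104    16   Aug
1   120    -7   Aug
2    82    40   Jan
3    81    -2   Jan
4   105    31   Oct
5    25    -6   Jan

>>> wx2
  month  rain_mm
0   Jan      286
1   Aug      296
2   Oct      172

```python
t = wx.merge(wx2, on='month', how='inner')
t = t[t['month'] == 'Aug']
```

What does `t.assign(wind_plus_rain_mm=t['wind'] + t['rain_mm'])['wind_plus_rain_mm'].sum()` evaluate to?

merge on 'month' (how='inner') → 6 rows:
   wind  high month  rain_mm
0   104    16   Aug      296
1   120    -7   Aug      296
2    82    40   Jan      286
3    81    -2   Jan      286
4   105    31   Oct      172
5    25    -6   Jan      286
filter rows where month == 'Aug':
   wind  high month  rain_mm
0   104    16   Aug      296
1   120    -7   Aug      296
add column wind_plus_rain_mm = t['wind'] + t['rain_mm']:
   wind  high month  rain_mm  wind_plus_rain_mm
0   104    16   Aug      296                400
1   120    -7   Aug      296                416
Reading off the sum of column 'wind_plus_rain_mm', we get 816.

816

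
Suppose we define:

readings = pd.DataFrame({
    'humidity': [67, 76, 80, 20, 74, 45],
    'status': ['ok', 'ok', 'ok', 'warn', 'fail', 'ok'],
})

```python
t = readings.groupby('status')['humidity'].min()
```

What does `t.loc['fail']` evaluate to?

group by status, min of humidity:
status
fail    74
ok      45
warn    20
Name: humidity, dtype: int64
Reading off the value at index 'fail', we get 74.

74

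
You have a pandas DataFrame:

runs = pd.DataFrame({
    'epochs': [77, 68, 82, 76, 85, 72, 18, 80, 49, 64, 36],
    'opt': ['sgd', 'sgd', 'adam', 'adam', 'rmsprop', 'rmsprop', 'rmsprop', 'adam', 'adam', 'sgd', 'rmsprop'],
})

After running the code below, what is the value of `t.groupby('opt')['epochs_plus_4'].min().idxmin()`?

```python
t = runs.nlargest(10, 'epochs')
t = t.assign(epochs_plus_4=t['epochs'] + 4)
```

take 10 rows with largest epochs:
    epochs      opt
4       85  rmsprop
2       82     adam
7       80     adam
0       77      sgd
3       76     adam
5       72  rmsprop
1       68      sgd
9       64      sgd
8       49     adam
10      36  rmsprop
add column epochs_plus_4 = t['epochs'] + 4:
    epochs      opt  epochs_plus_4
4       85  rmsprop             89
2       82     adam             86
7       80     adam             84
0       77      sgd             81
3       76     adam             80
5       72  rmsprop             76
1       68      sgd             72
9       64      sgd             68
8       49     adam             53
10      36  rmsprop             40
group by opt, min of epochs_plus_4:
opt
adam       53
rmsprop    40
sgd        68
Name: epochs_plus_4, dtype: int64
Taking the label with the smallest value gives rmsprop.

rmsprop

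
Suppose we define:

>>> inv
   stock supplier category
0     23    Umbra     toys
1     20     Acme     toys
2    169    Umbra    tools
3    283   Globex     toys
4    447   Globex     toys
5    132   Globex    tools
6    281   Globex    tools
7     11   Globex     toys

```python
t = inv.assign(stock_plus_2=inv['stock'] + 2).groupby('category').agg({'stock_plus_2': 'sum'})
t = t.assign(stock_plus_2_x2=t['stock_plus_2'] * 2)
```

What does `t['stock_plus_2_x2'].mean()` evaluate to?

add column stock_plus_2 = inv['stock'] + 2:
   stock supplier category  stock_plus_2
0     23    Umbra     toys            25
1     20     Acme     toys            22
2    169    Umbra    tools           171
3    283   Globex     toys           285
4    447   Globex     toys           449
5    132   Globex    tools           134
6    281   Globex    tools           283
7     11   Globex     toys            13
group by category, sum of stock_plus_2:
          stock_plus_2
category              
tools              588
toys               794
add column stock_plus_2_x2 = t['stock_plus_2'] * 2:
          stock_plus_2  stock_plus_2_x2
category                               
tools              588             1176
toys               794             1588
So mean() = 1382.0.

1382.0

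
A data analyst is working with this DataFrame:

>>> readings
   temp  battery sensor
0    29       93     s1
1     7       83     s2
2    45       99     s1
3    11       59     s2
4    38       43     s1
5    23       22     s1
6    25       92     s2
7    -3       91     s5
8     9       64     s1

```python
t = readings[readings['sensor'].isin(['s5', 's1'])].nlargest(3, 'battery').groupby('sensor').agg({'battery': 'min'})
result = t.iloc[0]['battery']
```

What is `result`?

filter rows where sensor in ['s5', 's1']:
   temp  battery sensor
0    29       93     s1
2    45       99     s1
4    38       43     s1
5    23       22     s1
7    -3       91     s5
8     9       64     s1
take 3 rows with largest battery:
   temp  battery sensor
2    45       99     s1
0    29       93     s1
7    -3       91     s5
group by sensor, min of battery:
        battery
sensor         
s1           93
s5           91
So iloc[0]['battery'] = 93.

93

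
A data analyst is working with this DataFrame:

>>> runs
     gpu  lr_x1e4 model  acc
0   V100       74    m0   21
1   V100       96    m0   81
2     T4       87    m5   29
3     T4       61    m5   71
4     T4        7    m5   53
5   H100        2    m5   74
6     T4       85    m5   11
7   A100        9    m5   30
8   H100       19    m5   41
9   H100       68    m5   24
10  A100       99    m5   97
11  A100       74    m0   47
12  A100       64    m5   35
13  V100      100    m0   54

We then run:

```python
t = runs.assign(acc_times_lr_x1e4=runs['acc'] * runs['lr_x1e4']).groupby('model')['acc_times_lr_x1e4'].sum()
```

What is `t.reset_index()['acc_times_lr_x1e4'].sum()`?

add column acc_times_lr_x1e4 = runs['acc'] * runs['lr_x1e4']:
     gpu  lr_x1e4 model  acc  acc_times_lr_x1e4
0   V100       74    m0   21               1554
1   V100       96    m0   81               7776
2     T4       87    m5   29               2523
3     T4       61    m5   71               4331
4     T4        7    m5   53                371
5   H100        2    m5   74                148
6     T4       85    m5   11                935
7   A100        9    m5   30                270
8   H100       19    m5   41                779
9   H100       68    m5   24               1632
10  A100       99    m5   97               9603
11  A100       74    m0   47               3478
12  A100       64    m5   35               2240
13  V100      100    m0   54               5400
group by model, sum of acc_times_lr_x1e4:
model
m0    18208
m5    22832
Name: acc_times_lr_x1e4, dtype: int64
reset_index():
  model  acc_times_lr_x1e4
0    m0              18208
1    m5              22832
sum of column 'acc_times_lr_x1e4' → 41040

41040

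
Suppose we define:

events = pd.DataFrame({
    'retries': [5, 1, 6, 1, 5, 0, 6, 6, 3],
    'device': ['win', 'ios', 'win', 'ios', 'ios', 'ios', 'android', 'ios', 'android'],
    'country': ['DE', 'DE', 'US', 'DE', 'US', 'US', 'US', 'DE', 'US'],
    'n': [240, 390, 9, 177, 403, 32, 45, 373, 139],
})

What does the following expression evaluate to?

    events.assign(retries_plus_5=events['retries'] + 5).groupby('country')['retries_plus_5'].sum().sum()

78

add column retries_plus_5 = events['retries'] + 5:
   retries   device country    n  retries_plus_5
0        5      win      DE  240              10
1        1      ios      DE  390               6
2        6      win      US    9              11
3        1      ios      DE  177               6
4        5      ios      US  403              10
5        0      ios      US   32               5
6        6  android      US   45              11
7        6      ios      DE  373              11
8        3  android      US  139               8
group by country, sum of retries_plus_5:
country
DE    33
US    45
Name: retries_plus_5, dtype: int64
Hence 78.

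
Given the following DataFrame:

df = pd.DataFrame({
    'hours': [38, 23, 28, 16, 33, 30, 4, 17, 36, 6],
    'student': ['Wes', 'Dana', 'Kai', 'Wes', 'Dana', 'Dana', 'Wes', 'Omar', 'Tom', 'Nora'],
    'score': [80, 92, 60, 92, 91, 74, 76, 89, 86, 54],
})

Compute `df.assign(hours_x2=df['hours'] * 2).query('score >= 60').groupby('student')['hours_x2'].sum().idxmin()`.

Omar

add column hours_x2 = df['hours'] * 2:
   hours student  score  hours_x2
0     38     Wes     80        76
1     23    Dana     92        46
2     28     Kai     60        56
3     16     Wes     92        32
4     33    Dana     91        66
5     30    Dana     74        60
6      4     Wes     76         8
7     17    Omar     89        34
8     36     Tom     86        72
9      6    Nora     54        12
filter rows where score >= 60:
   hours student  score  hours_x2
0     38     Wes     80        76
1     23    Dana     92        46
2     28     Kai     60        56
3     16     Wes     92        32
4     33    Dana     91        66
5     30    Dana     74        60
6      4     Wes     76         8
7     17    Omar     89        34
8     36     Tom     86        72
group by student, sum of hours_x2:
student
Dana    172
Kai      56
Omar     34
Tom      72
Wes     116
Name: hours_x2, dtype: int64
Reading off the label with the smallest value, we get Omar.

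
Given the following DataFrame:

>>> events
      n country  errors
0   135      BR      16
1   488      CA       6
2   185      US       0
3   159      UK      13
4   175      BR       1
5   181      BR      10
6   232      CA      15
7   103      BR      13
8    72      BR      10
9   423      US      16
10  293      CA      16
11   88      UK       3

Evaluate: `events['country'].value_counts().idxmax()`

BR

value_counts of country:
country
BR    5
CA    3
US    2
UK    2
Name: count, dtype: int64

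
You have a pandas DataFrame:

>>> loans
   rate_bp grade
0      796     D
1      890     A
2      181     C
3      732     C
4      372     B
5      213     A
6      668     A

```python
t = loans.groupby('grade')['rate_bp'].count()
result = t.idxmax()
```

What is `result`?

A

group by grade, count of rate_bp:
grade
A    3
B    1
C    2
D    1
Name: rate_bp, dtype: int64
Finally, label with the largest value = A.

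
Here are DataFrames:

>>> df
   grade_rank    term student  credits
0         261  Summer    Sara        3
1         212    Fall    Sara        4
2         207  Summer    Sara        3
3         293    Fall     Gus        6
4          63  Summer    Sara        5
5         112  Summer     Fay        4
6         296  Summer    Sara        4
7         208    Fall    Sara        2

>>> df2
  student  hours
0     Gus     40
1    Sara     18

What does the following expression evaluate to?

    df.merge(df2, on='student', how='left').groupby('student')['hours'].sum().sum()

148.0

merge on 'student' (how='left') → 8 rows:
   grade_rank    term student  credits  hours
0         261  Summer    Sara        3   18.0
1         212    Fall    Sara        4   18.0
2         207  Summer    Sara        3   18.0
3         293    Fall     Gus        6   40.0
4          63  Summer    Sara        5   18.0
5         112  Summer     Fay        4    NaN
6         296  Summer    Sara        4   18.0
7         208    Fall    Sara        2   18.0
group by student, sum of hours:
student
Fay       0.0
Gus      40.0
Sara    108.0
Name: hours, dtype: float64
Reading off the sum of the resulting series, we get 148.0.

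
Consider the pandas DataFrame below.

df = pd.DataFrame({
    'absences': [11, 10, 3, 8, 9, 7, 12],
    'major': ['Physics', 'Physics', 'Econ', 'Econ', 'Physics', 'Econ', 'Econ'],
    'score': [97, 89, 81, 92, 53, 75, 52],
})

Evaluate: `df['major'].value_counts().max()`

value_counts of major:
major
Econ       4
Physics    3
Name: count, dtype: int64
The max of the resulting series is 4.

4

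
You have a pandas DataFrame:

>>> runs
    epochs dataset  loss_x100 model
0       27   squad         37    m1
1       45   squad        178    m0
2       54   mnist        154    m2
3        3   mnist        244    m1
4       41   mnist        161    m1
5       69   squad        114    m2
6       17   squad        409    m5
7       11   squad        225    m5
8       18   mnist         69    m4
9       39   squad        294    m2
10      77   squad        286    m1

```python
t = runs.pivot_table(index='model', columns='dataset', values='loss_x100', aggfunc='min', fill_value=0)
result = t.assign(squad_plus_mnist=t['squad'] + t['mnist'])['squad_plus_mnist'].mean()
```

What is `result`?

187.6

pivot: rows=model, cols=dataset, min(loss_x100):
dataset  mnist  squad
model                
m0           0    178
m1         161     37
m2         154    114
m4          69      0
m5           0    225
add column squad_plus_mnist = t['squad'] + t['mnist']:
dataset  mnist  squad  squad_plus_mnist
model                                  
m0           0    178               178
m1         161     37               198
m2         154    114               268
m4          69      0                69
m5           0    225               225
Finally, mean of column 'squad_plus_mnist' = 187.6.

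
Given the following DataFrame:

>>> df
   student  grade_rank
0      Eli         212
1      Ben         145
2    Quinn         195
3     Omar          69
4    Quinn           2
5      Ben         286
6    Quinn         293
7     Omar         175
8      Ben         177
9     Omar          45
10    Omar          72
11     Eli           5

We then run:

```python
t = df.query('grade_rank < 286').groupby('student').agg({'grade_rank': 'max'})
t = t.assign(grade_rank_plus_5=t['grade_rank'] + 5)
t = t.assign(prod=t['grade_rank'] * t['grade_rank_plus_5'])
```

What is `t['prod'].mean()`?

37179.5

filter rows where grade_rank < 286:
   student  grade_rank
0      Eli         212
1      Ben         145
2    Quinn         195
3     Omar          69
4    Quinn           2
7     Omar         175
8      Ben         177
9     Omar          45
10    Omar          72
11     Eli           5
group by student, max of grade_rank:
         grade_rank
student            
Ben             177
Eli             212
Omar            175
Quinn           195
add column grade_rank_plus_5 = t['grade_rank'] + 5:
         grade_rank  grade_rank_plus_5
student                               
Ben             177                182
Eli             212                217
Omar            175                180
Quinn           195                200
add column prod = t['grade_rank'] * t['grade_rank_plus_5']:
         grade_rank  grade_rank_plus_5   prod
student                                      
Ben             177                182  32214
Eli             212                217  46004
Omar            175                180  31500
Quinn           195                200  39000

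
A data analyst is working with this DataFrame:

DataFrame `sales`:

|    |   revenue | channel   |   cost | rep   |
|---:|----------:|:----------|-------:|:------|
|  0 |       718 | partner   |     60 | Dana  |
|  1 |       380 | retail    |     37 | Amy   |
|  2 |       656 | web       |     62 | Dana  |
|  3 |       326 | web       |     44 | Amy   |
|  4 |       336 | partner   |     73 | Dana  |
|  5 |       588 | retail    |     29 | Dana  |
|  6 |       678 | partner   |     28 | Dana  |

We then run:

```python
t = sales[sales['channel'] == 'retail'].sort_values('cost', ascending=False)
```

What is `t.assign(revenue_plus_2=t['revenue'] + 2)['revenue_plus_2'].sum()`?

filter rows where channel == 'retail':
   revenue channel  cost   rep
1      380  retail    37   Amy
5      588  retail    29  Dana
sort by cost descending:
   revenue channel  cost   rep
1      380  retail    37   Amy
5      588  retail    29  Dana
add column revenue_plus_2 = t['revenue'] + 2:
   revenue channel  cost   rep  revenue_plus_2
1      380  retail    37   Amy             382
5      588  retail    29  Dana             590
Reading off the sum of column 'revenue_plus_2', we get 972.

972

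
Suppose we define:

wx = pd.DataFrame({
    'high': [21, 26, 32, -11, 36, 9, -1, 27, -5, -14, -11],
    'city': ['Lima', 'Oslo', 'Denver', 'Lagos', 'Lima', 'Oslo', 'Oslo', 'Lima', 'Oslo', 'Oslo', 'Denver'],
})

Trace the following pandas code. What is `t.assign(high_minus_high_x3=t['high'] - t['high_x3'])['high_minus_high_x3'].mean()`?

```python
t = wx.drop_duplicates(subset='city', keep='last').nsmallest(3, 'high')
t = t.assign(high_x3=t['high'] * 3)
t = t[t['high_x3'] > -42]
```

drop duplicate city (keep=last):
    high    city
3    -11   Lagos
7     27    Lima
9    -14    Oslo
10   -11  Denver
take 3 rows with smallest high:
    high    city
9    -14    Oslo
3    -11   Lagos
10   -11  Denver
add column high_x3 = t['high'] * 3:
    high    city  high_x3
9    -14    Oslo      -42
3    -11   Lagos      -33
10   -11  Denver      -33
filter rows where high_x3 > -42:
    high    city  high_x3
3    -11   Lagos      -33
10   -11  Denver      -33
add column high_minus_high_x3 = t['high'] - t['high_x3']:
    high    city  high_x3  high_minus_high_x3
3    -11   Lagos      -33                  22
10   -11  Denver      -33                  22

22.0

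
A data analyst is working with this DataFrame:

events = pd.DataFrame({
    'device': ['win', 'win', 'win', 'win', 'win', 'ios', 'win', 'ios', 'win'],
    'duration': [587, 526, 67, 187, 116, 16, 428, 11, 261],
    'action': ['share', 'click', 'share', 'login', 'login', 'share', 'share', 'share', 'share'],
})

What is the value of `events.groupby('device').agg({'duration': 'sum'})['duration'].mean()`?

1099.5

group by device, sum of duration:
        duration
device          
ios           27
win         2172
Then the mean of column 'duration': 1099.5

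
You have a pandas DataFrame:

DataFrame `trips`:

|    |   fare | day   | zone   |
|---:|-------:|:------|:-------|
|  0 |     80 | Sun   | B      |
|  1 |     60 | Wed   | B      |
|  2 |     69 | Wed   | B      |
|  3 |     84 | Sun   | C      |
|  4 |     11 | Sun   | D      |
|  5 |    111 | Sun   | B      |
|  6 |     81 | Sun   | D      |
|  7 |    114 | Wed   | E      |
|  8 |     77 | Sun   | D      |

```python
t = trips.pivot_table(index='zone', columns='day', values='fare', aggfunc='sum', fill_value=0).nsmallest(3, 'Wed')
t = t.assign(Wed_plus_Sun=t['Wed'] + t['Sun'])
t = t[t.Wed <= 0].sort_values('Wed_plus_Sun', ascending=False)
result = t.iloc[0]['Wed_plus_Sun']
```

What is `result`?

169

pivot: rows=zone, cols=day, sum(fare):
day   Sun  Wed
zone          
B     191  129
C      84    0
D     169    0
E       0  114
take 3 rows with smallest Wed:
day   Sun  Wed
zone          
C      84    0
D     169    0
E       0  114
add column Wed_plus_Sun = t['Wed'] + t['Sun']:
day   Sun  Wed  Wed_plus_Sun
zone                        
C      84    0            84
D     169    0           169
E       0  114           114
filter rows where Wed <= 0:
day   Sun  Wed  Wed_plus_Sun
zone                        
C      84    0            84
D     169    0           169
sort by Wed_plus_Sun descending:
day   Sun  Wed  Wed_plus_Sun
zone                        
D     169    0           169
C      84    0            84
Finally, value at position 0, column 'Wed_plus_Sun' = 169.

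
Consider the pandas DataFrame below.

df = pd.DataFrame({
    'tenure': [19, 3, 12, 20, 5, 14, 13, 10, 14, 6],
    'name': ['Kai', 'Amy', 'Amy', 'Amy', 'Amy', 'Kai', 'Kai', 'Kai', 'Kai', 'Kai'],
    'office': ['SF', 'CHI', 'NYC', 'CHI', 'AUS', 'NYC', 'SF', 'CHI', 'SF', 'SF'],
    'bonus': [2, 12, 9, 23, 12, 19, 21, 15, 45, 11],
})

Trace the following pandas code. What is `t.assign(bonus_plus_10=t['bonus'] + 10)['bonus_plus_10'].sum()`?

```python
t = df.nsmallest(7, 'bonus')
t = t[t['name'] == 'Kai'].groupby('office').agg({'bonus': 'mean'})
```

take 7 rows with smallest bonus:
   tenure name office  bonus
0      19  Kai     SF      2
2      12  Amy    NYC      9
9       6  Kai     SF     11
1       3  Amy    CHI     12
4       5  Amy    AUS     12
7      10  Kai    CHI     15
5      14  Kai    NYC     19
filter rows where name == 'Kai':
   tenure name office  bonus
0      19  Kai     SF      2
9       6  Kai     SF     11
7      10  Kai    CHI     15
5      14  Kai    NYC     19
group by office, mean of bonus:
        bonus
office       
CHI      15.0
NYC      19.0
SF        6.5
add column bonus_plus_10 = t['bonus'] + 10:
        bonus  bonus_plus_10
office                      
CHI      15.0           25.0
NYC      19.0           29.0
SF        6.5           16.5
Taking the sum of column 'bonus_plus_10' gives 70.5.

70.5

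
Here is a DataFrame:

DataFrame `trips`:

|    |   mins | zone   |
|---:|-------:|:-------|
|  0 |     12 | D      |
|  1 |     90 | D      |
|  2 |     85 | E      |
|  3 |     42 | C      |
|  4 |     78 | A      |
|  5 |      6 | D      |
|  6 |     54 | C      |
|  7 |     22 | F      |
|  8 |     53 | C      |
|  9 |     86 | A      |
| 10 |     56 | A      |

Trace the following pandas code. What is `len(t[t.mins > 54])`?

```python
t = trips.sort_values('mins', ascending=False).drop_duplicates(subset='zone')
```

3

sort by mins descending:
    mins zone
1     90    D
9     86    A
2     85    E
4     78    A
10    56    A
6     54    C
8     53    C
3     42    C
7     22    F
0     12    D
5      6    D
drop duplicate zone (keep=first):
   mins zone
1    90    D
9    86    A
2    85    E
6    54    C
7    22    F
filter rows where mins > 54:
   mins zone
1    90    D
9    86    A
2    85    E
Finally, number of rows = 3.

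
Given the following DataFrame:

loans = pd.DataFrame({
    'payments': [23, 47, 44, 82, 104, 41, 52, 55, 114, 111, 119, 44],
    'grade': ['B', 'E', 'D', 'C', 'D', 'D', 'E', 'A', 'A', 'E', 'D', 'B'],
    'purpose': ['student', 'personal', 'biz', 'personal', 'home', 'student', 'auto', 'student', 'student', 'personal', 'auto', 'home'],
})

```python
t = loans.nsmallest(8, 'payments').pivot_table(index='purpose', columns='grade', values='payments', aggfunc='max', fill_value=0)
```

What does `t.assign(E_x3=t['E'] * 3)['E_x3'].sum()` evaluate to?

take 8 rows with smallest payments:
    payments grade   purpose
0         23     B   student
5         41     D   student
2         44     D       biz
11        44     B      home
1         47     E  personal
6         52     E      auto
7         55     A   student
3         82     C  personal
pivot: rows=purpose, cols=grade, max(payments):
grade      A   B   C   D   E
purpose                     
auto       0   0   0   0  52
biz        0   0   0  44   0
home       0  44   0   0   0
personal   0   0  82   0  47
student   55  23   0  41   0
add column E_x3 = t['E'] * 3:
grade      A   B   C   D   E  E_x3
purpose                           
auto       0   0   0   0  52   156
biz        0   0   0  44   0     0
home       0  44   0   0   0     0
personal   0   0  82   0  47   141
student   55  23   0  41   0     0
Finally, sum of column 'E_x3' = 297.

297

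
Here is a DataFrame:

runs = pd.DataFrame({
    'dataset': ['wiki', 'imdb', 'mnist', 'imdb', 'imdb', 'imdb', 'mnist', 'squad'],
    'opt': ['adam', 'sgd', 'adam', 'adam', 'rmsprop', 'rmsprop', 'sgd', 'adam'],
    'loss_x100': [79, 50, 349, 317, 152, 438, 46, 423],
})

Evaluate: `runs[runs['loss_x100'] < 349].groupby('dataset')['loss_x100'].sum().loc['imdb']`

519

filter rows where loss_x100 < 349:
  dataset      opt  loss_x100
0    wiki     adam         79
1    imdb      sgd         50
3    imdb     adam        317
4    imdb  rmsprop        152
6   mnist      sgd         46
group by dataset, sum of loss_x100:
dataset
imdb     519
mnist     46
wiki      79
Name: loss_x100, dtype: int64
Hence 519.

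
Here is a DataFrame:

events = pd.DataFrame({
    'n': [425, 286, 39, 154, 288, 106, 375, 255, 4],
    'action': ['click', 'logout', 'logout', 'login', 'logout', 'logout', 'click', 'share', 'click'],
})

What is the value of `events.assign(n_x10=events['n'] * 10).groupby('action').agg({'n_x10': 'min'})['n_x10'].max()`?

2550

add column n_x10 = events['n'] * 10:
     n  action  n_x10
0  425   click   4250
1  286  logout   2860
2   39  logout    390
3  154   login   1540
4  288  logout   2880
5  106  logout   1060
6  375   click   3750
7  255   share   2550
8    4   click     40
group by action, min of n_x10:
        n_x10
action       
click      40
login    1540
logout    390
share    2550
The max of column 'n_x10' is 2550.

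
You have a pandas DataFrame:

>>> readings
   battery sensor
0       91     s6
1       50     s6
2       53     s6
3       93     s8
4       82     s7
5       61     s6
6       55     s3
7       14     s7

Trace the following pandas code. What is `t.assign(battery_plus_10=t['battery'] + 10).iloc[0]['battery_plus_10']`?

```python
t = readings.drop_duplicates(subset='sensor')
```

101

drop duplicate sensor (keep=first):
   battery sensor
0       91     s6
3       93     s8
4       82     s7
6       55     s3
add column battery_plus_10 = t['battery'] + 10:
   battery sensor  battery_plus_10
0       91     s6              101
3       93     s8              103
4       82     s7               92
6       55     s3               65
So iloc[0]['battery_plus_10'] = 101.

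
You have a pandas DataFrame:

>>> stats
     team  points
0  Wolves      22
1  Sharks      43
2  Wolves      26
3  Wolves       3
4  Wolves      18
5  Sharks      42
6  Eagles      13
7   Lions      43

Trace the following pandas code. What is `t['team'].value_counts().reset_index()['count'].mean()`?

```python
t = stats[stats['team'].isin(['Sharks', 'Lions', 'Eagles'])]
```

1.33333333333

filter rows where team in ['Sharks', 'Lions', 'Eagles']:
     team  points
1  Sharks      43
5  Sharks      42
6  Eagles      13
7   Lions      43
value_counts of team:
team
Sharks    2
Eagles    1
Lions     1
Name: count, dtype: int64
reset_index():
     team  count
0  Sharks      2
1  Eagles      1
2   Lions      1
Then the mean of column 'count': 1.33333333333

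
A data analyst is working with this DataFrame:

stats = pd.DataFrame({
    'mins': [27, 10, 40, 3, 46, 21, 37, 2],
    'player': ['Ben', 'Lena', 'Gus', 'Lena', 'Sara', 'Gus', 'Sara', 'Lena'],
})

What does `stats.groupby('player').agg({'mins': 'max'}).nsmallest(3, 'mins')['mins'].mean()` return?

25.6666666667

group by player, max of mins:
        mins
player      
Ben       27
Gus       40
Lena      10
Sara      46
take 3 rows with smallest mins:
        mins
player      
Lena      10
Ben       27
Gus       40
mean of column 'mins' → 25.6666666667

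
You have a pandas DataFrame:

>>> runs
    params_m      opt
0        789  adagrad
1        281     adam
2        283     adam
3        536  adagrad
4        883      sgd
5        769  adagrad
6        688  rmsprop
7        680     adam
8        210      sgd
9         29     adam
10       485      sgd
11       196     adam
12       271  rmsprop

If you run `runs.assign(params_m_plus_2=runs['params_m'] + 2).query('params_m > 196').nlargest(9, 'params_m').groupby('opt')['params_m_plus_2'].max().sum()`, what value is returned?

add column params_m_plus_2 = runs['params_m'] + 2:
    params_m      opt  params_m_plus_2
0        789  adagrad              791
1        281     adam              283
2        283     adam              285
3        536  adagrad              538
4        883      sgd              885
5        769  adagrad              771
6        688  rmsprop              690
7        680     adam              682
8        210      sgd              212
9         29     adam               31
10       485      sgd              487
11       196     adam              198
12       271  rmsprop              273
filter rows where params_m > 196:
    params_m      opt  params_m_plus_2
0        789  adagrad              791
1        281     adam              283
2        283     adam              285
3        536  adagrad              538
4        883      sgd              885
5        769  adagrad              771
6        688  rmsprop              690
7        680     adam              682
8        210      sgd              212
10       485      sgd              487
12       271  rmsprop              273
take 9 rows with largest params_m:
    params_m      opt  params_m_plus_2
4        883      sgd              885
0        789  adagrad              791
5        769  adagrad              771
6        688  rmsprop              690
7        680     adam              682
3        536  adagrad              538
10       485      sgd              487
2        283     adam              285
1        281     adam              283
group by opt, max of params_m_plus_2:
opt
adagrad    791
adam       682
rmsprop    690
sgd        885
Name: params_m_plus_2, dtype: int64
Finally, sum of the resulting series = 3048.

3048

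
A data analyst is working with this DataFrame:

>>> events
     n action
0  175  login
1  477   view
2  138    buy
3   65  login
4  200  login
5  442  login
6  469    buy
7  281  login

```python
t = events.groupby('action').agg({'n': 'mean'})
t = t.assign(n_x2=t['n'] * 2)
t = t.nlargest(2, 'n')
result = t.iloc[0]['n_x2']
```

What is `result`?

954.0

group by action, mean of n:
            n
action       
buy     303.5
login   232.6
view    477.0
add column n_x2 = t['n'] * 2:
            n   n_x2
action              
buy     303.5  607.0
login   232.6  465.2
view    477.0  954.0
take 2 rows with largest n:
            n   n_x2
action              
view    477.0  954.0
buy     303.5  607.0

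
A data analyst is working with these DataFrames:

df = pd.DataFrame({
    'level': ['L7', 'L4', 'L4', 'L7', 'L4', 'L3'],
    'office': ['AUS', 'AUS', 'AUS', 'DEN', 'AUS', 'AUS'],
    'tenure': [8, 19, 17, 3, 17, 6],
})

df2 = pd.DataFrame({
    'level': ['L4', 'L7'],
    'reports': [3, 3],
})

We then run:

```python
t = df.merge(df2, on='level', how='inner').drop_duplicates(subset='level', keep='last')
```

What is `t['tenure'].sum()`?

20

merge on 'level' (how='inner') → 5 rows:
  level office  tenure  reports
0    L7    AUS       8        3
1    L4    AUS      19        3
2    L4    AUS      17        3
3    L7    DEN       3        3
4    L4    AUS      17        3
drop duplicate level (keep=last):
  level office  tenure  reports
3    L7    DEN       3        3
4    L4    AUS      17        3
Hence 20.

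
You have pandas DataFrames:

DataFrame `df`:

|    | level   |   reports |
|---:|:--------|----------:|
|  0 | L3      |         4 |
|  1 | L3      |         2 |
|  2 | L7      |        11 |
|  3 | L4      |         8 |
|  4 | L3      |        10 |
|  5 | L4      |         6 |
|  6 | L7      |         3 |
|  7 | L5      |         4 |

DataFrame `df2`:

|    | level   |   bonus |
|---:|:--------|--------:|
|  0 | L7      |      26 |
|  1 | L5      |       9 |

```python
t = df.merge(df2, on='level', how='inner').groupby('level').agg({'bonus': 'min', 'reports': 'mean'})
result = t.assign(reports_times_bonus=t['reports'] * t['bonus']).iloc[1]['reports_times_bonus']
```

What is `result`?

182.0

merge on 'level' (how='inner') → 3 rows:
  level  reports  bonus
0    L7       11     26
1    L7        3     26
2    L5        4      9
group by level: min(bonus), mean(reports):
       bonus  reports
level                
L5         9      4.0
L7        26      7.0
add column reports_times_bonus = t['reports'] * t['bonus']:
       bonus  reports  reports_times_bonus
level                                     
L5         9      4.0                 36.0
L7        26      7.0                182.0
Finally, value at position 1, column 'reports_times_bonus' = 182.0.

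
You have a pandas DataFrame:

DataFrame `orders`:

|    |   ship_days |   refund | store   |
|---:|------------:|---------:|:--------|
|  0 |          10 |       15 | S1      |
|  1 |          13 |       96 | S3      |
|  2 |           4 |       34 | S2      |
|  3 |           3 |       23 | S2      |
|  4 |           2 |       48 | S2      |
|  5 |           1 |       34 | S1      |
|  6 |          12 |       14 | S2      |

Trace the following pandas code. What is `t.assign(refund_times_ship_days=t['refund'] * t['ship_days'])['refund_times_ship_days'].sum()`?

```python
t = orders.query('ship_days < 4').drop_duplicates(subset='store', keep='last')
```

130

filter rows where ship_days < 4:
   ship_days  refund store
3          3      23    S2
4          2      48    S2
5          1      34    S1
drop duplicate store (keep=last):
   ship_days  refund store
4          2      48    S2
5          1      34    S1
add column refund_times_ship_days = t['refund'] * t['ship_days']:
   ship_days  refund store  refund_times_ship_days
4          2      48    S2                      96
5          1      34    S1                      34
Reading off the sum of column 'refund_times_ship_days', we get 130.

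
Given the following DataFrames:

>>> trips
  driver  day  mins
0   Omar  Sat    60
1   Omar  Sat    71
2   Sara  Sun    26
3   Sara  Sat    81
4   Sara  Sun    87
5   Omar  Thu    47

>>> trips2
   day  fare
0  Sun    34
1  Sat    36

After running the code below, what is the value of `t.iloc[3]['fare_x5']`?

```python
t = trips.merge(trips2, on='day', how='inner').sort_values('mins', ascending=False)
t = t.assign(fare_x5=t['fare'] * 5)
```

merge on 'day' (how='inner') → 5 rows:
  driver  day  mins  fare
0   Omar  Sat    60    36
1   Omar  Sat    71    36
2   Sara  Sun    26    34
3   Sara  Sat    81    36
4   Sara  Sun    87    34
sort by mins descending:
  driver  day  mins  fare
4   Sara  Sun    87    34
3   Sara  Sat    81    36
1   Omar  Sat    71    36
0   Omar  Sat    60    36
2   Sara  Sun    26    34
add column fare_x5 = t['fare'] * 5:
  driver  day  mins  fare  fare_x5
4   Sara  Sun    87    34      170
3   Sara  Sat    81    36      180
1   Omar  Sat    71    36      180
0   Omar  Sat    60    36      180
2   Sara  Sun    26    34      170
So iloc[3]['fare_x5'] = 180.

180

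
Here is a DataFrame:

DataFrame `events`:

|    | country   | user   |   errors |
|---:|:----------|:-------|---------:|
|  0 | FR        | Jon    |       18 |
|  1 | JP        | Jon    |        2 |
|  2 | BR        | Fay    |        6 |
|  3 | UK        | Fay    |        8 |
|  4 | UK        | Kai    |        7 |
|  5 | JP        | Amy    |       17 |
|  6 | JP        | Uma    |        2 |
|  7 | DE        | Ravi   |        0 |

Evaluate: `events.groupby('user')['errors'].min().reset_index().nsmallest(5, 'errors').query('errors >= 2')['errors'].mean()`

group by user, min of errors:
user
Amy     17
Fay      6
Jon      2
Kai      7
Ravi     0
Uma      2
Name: errors, dtype: int64
reset_index():
   user  errors
0   Amy      17
1   Fay       6
2   Jon       2
3   Kai       7
4  Ravi       0
5   Uma       2
take 5 rows with smallest errors:
   user  errors
4  Ravi       0
2   Jon       2
5   Uma       2
1   Fay       6
3   Kai       7
filter rows where errors >= 2:
  user  errors
2  Jon       2
5  Uma       2
1  Fay       6
3  Kai       7

4.25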